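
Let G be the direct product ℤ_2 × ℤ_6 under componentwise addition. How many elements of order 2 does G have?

3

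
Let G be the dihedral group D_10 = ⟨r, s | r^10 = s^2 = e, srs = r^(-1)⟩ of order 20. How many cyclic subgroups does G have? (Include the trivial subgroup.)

14

A cyclic subgroup of order d is generated by each of its φ(d) elements of order d, so the cyclic subgroups of order d number (#elements of order d)/φ(d).
Cyclic subgroups by order — order 1: 1; order 2: 11; order 5: 1; order 10: 1.
Total: 14.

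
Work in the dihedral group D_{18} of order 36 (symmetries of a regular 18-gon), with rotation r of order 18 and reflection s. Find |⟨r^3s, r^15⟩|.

12

|⟨r^3s⟩| = 2 and |⟨r^15⟩| = 6, so |H| is a multiple of lcm(2, 6) = 6 and divides |G| = 36.
Closing under the operation: H = {e, r^3, r^6, r^9, r^12, r^15, s, r^3s, r^6s, r^9s, r^12s, r^15s}, so |H| = 12.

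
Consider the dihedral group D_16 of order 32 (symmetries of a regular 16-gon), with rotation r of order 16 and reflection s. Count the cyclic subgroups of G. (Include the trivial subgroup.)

Group the elements of G by the cyclic subgroup they generate; each cyclic subgroup of order d accounts for φ(d) elements.
Cyclic subgroups by order — order 1: 1; order 2: 17; order 4: 1; order 8: 1; order 16: 1.
Total: 21.

21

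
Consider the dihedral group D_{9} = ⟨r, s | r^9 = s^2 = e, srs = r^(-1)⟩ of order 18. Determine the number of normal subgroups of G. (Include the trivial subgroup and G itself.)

G has 16 subgroups. Checking conjugation-invariance by order — order 1: 1/1 normal; order 2: 0/9 normal; order 3: 1/1 normal; order 6: 0/3 normal; order 9: 1/1 normal; order 18: 1/1 normal.
Total normal subgroups: 4.

4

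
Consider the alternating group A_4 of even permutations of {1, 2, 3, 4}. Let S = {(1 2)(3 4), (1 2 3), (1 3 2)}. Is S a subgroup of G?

No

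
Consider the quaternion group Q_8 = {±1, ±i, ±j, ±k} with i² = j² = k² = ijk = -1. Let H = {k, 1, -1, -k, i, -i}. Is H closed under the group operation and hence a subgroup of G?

No

|H| = 6 does not divide |G| = 8, so by Lagrange H is not a subgroup.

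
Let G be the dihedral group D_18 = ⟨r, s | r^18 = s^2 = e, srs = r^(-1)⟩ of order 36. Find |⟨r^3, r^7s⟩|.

12

|⟨r^3⟩| = 6 and |⟨r^7s⟩| = 2, so |H| is a multiple of lcm(6, 2) = 6 and divides |G| = 36.
Closing under the operation: H = {e, r^3, r^6, r^9, r^12, r^15, rs, r^4s, r^7s, r^10s, r^13s, r^16s}, so |H| = 12.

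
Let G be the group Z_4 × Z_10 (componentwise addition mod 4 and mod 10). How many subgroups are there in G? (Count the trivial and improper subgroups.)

|G| = 40, so by Lagrange every subgroup order divides 40. Divisors: 1, 2, 4, 5, 8, 10, 20, 40.
Subgroups by order — order 1: 1; order 2: 3; order 4: 3; order 5: 1; order 8: 1; order 10: 3; order 20: 3; order 40: 1.
Total: 1 + 3 + 3 + 1 + 1 + 3 + 3 + 1 = 16.

16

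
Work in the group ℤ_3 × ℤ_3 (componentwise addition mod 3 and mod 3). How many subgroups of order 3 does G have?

4

|G| = 9 and 3 | 9, so subgroups of order 3 are possible by Lagrange.
The subgroups of order 3 are: {(0,0), (0,1), (0,2)}; {(0,0), (1,0), (2,0)}; {(0,0), (1,1), (2,2)}; {(0,0), (1,2), (2,1)}.
So G has 4 subgroups of order 3.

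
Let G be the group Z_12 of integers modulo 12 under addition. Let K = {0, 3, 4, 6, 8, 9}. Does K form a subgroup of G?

Closure fails: 3 + 4 = 7 ∉ K. So K is not a subgroup.

No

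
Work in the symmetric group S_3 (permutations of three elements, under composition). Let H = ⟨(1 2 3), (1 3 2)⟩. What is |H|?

3

|⟨(1 2 3)⟩| = 3 and |⟨(1 3 2)⟩| = 3, so |H| is a multiple of lcm(3, 3) = 3 and divides |G| = 6.
Closing under the operation: H = {e, (1 2 3), (1 3 2)}, so |H| = 3.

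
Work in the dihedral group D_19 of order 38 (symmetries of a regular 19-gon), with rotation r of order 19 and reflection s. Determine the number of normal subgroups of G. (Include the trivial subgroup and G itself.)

3

G has 22 subgroups. Checking conjugation-invariance by order — order 1: 1/1 normal; order 2: 0/19 normal; order 19: 1/1 normal; order 38: 1/1 normal.
Total normal subgroups: 3.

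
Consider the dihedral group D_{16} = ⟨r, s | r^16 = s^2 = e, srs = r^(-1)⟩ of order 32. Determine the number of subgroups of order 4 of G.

9

|G| = 32 and 4 | 32, so subgroups of order 4 are possible by Lagrange.
The subgroups of order 4 are: {e, r^8, r^2s, r^10s}; {e, r^8, r^3s, r^11s}; {e, r^4, r^8, r^12}; {e, r^8, r^4s, r^12s}; … (9 in all).
So G has 9 subgroups of order 4.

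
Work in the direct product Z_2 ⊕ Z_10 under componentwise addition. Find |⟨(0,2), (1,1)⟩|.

10

|⟨(0,2)⟩| = 5 and |⟨(1,1)⟩| = 10, so |H| is a multiple of lcm(5, 10) = 10 and divides |G| = 20.
Closing under the operation: H = {(0,0), (0,2), (0,4), (0,6), (0,8), (1,1), (1,3), (1,5), (1,7), (1,9)}, so |H| = 10.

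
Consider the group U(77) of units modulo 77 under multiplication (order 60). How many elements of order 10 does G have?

Enumerating element orders in G gives 12 elements of order 10.

12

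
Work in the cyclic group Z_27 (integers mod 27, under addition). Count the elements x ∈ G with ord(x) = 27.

In a cyclic group of order 27, the number of elements of order d (for d | 27) is φ(d).
φ(27) = 18.

18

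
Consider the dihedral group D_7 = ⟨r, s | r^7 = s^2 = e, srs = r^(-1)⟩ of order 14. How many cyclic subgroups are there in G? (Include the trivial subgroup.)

9

Group the elements of G by the cyclic subgroup they generate; each cyclic subgroup of order d accounts for φ(d) elements.
Cyclic subgroups by order — order 1: 1; order 2: 7; order 7: 1.
Total: 9.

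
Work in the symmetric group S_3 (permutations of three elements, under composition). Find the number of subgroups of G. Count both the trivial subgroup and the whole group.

|G| = 6, so by Lagrange every subgroup order divides 6. Divisors: 1, 2, 3, 6.
Subgroups by order — order 1: 1; order 2: 3; order 3: 1; order 6: 1.
Total: 1 + 3 + 1 + 1 = 6.

6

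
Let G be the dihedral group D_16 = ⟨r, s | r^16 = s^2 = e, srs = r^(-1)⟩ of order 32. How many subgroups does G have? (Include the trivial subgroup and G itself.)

|G| = 32, so by Lagrange every subgroup order divides 32. Divisors: 1, 2, 4, 8, 16, 32.
Subgroups by order — order 1: 1; order 2: 17; order 4: 9; order 8: 5; order 16: 3; order 32: 1.
Total: 1 + 17 + 9 + 5 + 3 + 1 = 36.

36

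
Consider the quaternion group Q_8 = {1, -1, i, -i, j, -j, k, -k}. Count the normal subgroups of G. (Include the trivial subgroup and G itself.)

G has 6 subgroups. Checking conjugation-invariance by order — order 1: 1/1 normal; order 2: 1/1 normal; order 4: 3/3 normal; order 8: 1/1 normal.
Total normal subgroups: 6.

6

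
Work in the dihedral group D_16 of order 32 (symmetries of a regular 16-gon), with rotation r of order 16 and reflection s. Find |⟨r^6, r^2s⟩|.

16

|⟨r^6⟩| = 8 and |⟨r^2s⟩| = 2, so |H| is a multiple of lcm(8, 2) = 8 and divides |G| = 32.
Closing under the operation: H = {e, r^2, r^4, r^6, r^8, r^10, r^12, r^14, s, r^2s, r^4s, r^6s, r^8s, r^10s, r^12s, r^14s}, so |H| = 16.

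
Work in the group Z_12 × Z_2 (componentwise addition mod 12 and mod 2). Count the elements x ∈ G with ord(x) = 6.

An element (a,b) has order lcm(ord(a), ord(b)); count pairs with lcm equal to 6.
Enumerating gives 6 such elements.

6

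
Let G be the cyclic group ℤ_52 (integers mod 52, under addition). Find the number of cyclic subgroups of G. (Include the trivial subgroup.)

Each element a generates a cyclic subgroup ⟨a⟩; distinct elements may generate the same one (a cyclic group of order d has φ(d) generators).
Cyclic subgroups by order — order 1: 1; order 2: 1; order 4: 1; order 13: 1; order 26: 1; order 52: 1.
Total: 6.

6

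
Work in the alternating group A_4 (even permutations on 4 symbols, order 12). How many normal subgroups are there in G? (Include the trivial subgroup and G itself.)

G has 10 subgroups. Checking conjugation-invariance by order — order 1: 1/1 normal; order 2: 0/3 normal; order 3: 0/4 normal; order 4: 1/1 normal; order 12: 1/1 normal.
Total normal subgroups: 3.

3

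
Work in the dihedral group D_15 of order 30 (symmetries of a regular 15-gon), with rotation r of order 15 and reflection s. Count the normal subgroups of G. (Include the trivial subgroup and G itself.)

5

G has 28 subgroups. Checking conjugation-invariance by order — order 1: 1/1 normal; order 2: 0/15 normal; order 3: 1/1 normal; order 5: 1/1 normal; order 6: 0/5 normal; order 10: 0/3 normal; order 15: 1/1 normal; order 30: 1/1 normal.
Total normal subgroups: 5.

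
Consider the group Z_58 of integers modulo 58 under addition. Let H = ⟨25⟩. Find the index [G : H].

1

|⟨25⟩| = 58 and |G| = 58.
By Lagrange, [G : H] = |G|/|H| = 58/58 = 1.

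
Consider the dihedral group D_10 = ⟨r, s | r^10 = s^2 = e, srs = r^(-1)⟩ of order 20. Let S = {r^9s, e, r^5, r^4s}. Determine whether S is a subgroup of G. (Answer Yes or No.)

|S| = 4 divides |G| = 20, consistent with Lagrange.
S contains the identity, every element's inverse is in S, and S is closed under ·: it is a subgroup.

Yes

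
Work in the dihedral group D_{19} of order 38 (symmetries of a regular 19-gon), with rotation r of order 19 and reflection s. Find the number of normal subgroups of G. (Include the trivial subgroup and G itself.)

3

G has 22 subgroups. Checking conjugation-invariance by order — order 1: 1/1 normal; order 2: 0/19 normal; order 19: 1/1 normal; order 38: 1/1 normal.
Total normal subgroups: 3.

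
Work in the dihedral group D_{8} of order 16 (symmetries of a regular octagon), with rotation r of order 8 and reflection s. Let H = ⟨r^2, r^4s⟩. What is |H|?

8

|⟨r^2⟩| = 4 and |⟨r^4s⟩| = 2, so |H| is a multiple of lcm(4, 2) = 4 and divides |G| = 16.
Closing under the operation: H = {e, r^2, r^4, r^6, s, r^2s, r^4s, r^6s}, so |H| = 8.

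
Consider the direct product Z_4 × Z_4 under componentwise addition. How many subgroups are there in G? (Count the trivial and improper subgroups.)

15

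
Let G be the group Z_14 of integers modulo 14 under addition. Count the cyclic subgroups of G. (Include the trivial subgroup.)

4

A cyclic subgroup of order d is generated by each of its φ(d) elements of order d, so the cyclic subgroups of order d number (#elements of order d)/φ(d).
Cyclic subgroups by order — order 1: 1; order 2: 1; order 7: 1; order 14: 1.
Total: 4.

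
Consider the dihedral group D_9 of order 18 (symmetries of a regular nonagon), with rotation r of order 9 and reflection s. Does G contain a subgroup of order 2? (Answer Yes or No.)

2 | 18. A subgroup of order 2 is {e, r^2s}.

Yes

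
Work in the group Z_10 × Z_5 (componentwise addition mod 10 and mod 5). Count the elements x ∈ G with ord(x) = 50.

An element (a,b) has order lcm(ord(a), ord(b)); count pairs with lcm equal to 50.
Enumerating gives 0 such elements.

0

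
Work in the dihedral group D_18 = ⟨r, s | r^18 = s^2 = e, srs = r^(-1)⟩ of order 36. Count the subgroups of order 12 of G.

3

|G| = 36 and 12 | 36, so subgroups of order 12 are possible by Lagrange.
The subgroups of order 12 are: {e, r^3, r^6, r^9, r^12, r^15, rs, r^4s, r^7s, r^10s, r^13s, r^16s}; {e, r^3, r^6, r^9, r^12, r^15, r^2s, r^5s, r^8s, r^11s, r^14s, r^17s}; {e, r^3, r^6, r^9, r^12, r^15, s, r^3s, r^6s, r^9s, r^12s, r^15s}.
So G has 3 subgroups of order 12.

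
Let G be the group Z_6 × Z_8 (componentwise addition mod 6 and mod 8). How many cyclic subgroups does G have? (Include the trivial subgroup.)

16

Each element a generates a cyclic subgroup ⟨a⟩; distinct elements may generate the same one (a cyclic group of order d has φ(d) generators).
Cyclic subgroups by order — order 1: 1; order 2: 3; order 3: 1; order 4: 2; order 6: 3; order 8: 2; order 12: 2; order 24: 2.
Total: 16.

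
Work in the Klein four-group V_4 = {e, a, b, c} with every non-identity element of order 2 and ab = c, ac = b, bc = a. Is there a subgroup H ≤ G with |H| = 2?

Yes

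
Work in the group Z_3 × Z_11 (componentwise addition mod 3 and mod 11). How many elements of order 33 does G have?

An element (a,b) has order lcm(ord(a), ord(b)); count pairs with lcm equal to 33.
Enumerating gives 20 such elements.

20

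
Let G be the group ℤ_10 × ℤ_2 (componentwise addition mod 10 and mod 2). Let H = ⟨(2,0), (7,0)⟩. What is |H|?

|⟨(2,0)⟩| = 5 and |⟨(7,0)⟩| = 10, so |H| is a multiple of lcm(5, 10) = 10 and divides |G| = 20.
Closing under the operation: H = {(0,0), (1,0), (2,0), (3,0), (4,0), (5,0), (6,0), (7,0), (8,0), (9,0)}, so |H| = 10.

10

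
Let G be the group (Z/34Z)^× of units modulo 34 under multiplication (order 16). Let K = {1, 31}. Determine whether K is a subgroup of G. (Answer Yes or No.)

No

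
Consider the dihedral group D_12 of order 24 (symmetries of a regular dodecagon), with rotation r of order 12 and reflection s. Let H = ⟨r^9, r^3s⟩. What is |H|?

|⟨r^9⟩| = 4 and |⟨r^3s⟩| = 2, so |H| is a multiple of lcm(4, 2) = 4 and divides |G| = 24.
Closing under the operation: H = {e, r^3, r^6, r^9, s, r^3s, r^6s, r^9s}, so |H| = 8.

8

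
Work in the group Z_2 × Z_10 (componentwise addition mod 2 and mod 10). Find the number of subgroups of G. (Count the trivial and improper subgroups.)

|G| = 20, so by Lagrange every subgroup order divides 20. Divisors: 1, 2, 4, 5, 10, 20.
Subgroups by order — order 1: 1; order 2: 3; order 4: 1; order 5: 1; order 10: 3; order 20: 1.
Total: 1 + 3 + 1 + 1 + 3 + 1 = 10.

10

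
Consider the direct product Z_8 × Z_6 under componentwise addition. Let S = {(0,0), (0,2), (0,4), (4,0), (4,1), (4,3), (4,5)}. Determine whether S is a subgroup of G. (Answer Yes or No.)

No

|S| = 7 does not divide |G| = 48, so by Lagrange S is not a subgroup.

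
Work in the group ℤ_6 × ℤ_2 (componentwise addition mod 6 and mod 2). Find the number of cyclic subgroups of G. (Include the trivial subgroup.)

8

Group the elements of G by the cyclic subgroup they generate; each cyclic subgroup of order d accounts for φ(d) elements.
Cyclic subgroups by order — order 1: 1; order 2: 3; order 3: 1; order 6: 3.
Total: 8.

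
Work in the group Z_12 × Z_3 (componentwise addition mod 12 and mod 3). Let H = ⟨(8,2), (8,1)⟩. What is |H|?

|⟨(8,2)⟩| = 3 and |⟨(8,1)⟩| = 3, so |H| is a multiple of lcm(3, 3) = 3 and divides |G| = 36.
Closing under the operation: H = {(0,0), (0,1), (0,2), (4,0), (4,1), (4,2), (8,0), (8,1), (8,2)}, so |H| = 9.

9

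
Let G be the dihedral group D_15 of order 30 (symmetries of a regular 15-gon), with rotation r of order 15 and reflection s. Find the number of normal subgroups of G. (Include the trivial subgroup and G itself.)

G has 28 subgroups. Checking conjugation-invariance by order — order 1: 1/1 normal; order 2: 0/15 normal; order 3: 1/1 normal; order 5: 1/1 normal; order 6: 0/5 normal; order 10: 0/3 normal; order 15: 1/1 normal; order 30: 1/1 normal.
Total normal subgroups: 5.

5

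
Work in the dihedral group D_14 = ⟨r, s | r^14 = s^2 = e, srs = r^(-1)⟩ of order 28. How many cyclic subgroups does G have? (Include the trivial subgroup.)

Group the elements of G by the cyclic subgroup they generate; each cyclic subgroup of order d accounts for φ(d) elements.
Cyclic subgroups by order — order 1: 1; order 2: 15; order 7: 1; order 14: 1.
Total: 18.

18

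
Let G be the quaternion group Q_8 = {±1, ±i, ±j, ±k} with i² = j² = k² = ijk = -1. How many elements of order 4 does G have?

6

The elements of order 4 are: i, -i, j, -j, k, -k.
That's 6.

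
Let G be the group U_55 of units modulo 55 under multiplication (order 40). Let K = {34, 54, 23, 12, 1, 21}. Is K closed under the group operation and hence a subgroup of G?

No

|K| = 6 does not divide |G| = 40, so by Lagrange K is not a subgroup.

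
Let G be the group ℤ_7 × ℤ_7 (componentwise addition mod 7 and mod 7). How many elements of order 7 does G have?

An element (a,b) has order lcm(ord(a), ord(b)); count pairs with lcm equal to 7.
Enumerating gives 48 such elements.

48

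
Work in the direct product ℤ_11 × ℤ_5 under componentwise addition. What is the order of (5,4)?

The order of (5,4) in Z_11 × Z_5 is lcm(ord(5) in Z_11, ord(4) in Z_5).
ord(5) = 11 and ord(4) = 5, so |⟨(5,4)⟩| = lcm(11, 5) = 55.

55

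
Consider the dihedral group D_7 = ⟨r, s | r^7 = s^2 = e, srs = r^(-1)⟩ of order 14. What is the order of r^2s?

Computing powers of r^2s: the smallest k with (r^2s)^k = e is k = 2.

2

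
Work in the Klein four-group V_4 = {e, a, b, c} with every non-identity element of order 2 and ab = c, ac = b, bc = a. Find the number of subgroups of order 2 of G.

|G| = 4 and 2 | 4, so subgroups of order 2 are possible by Lagrange.
The subgroups of order 2 are: {e, a}; {e, b}; {e, c}.
So G has 3 subgroups of order 2.

3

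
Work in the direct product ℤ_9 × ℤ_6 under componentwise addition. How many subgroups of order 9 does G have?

4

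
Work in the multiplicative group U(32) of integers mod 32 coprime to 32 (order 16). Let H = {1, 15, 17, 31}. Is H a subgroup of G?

Yes

|H| = 4 divides |G| = 16, consistent with Lagrange.
H contains the identity, every element's inverse is in H, and H is closed under ·: it is a subgroup.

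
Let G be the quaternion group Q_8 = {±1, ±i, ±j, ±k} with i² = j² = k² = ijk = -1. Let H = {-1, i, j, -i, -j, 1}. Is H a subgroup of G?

No

|H| = 6 does not divide |G| = 8, so by Lagrange H is not a subgroup.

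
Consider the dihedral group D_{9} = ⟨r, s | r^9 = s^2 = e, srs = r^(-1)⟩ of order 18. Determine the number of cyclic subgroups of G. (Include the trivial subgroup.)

Group the elements of G by the cyclic subgroup they generate; each cyclic subgroup of order d accounts for φ(d) elements.
Cyclic subgroups by order — order 1: 1; order 2: 9; order 3: 1; order 9: 1.
Total: 12.

12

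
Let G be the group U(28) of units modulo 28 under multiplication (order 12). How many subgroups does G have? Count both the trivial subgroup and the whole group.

10

|G| = 12, so by Lagrange every subgroup order divides 12. Divisors: 1, 2, 3, 4, 6, 12.
Subgroups by order — order 1: 1; order 2: 3; order 3: 1; order 4: 1; order 6: 3; order 12: 1.
Total: 1 + 3 + 1 + 1 + 3 + 1 = 10.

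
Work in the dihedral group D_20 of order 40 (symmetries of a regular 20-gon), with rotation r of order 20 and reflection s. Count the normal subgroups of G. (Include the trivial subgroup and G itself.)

G has 48 subgroups. Checking conjugation-invariance by order — order 1: 1/1 normal; order 2: 1/21 normal; order 4: 1/11 normal; order 5: 1/1 normal; order 8: 0/5 normal; order 10: 1/5 normal; order 20: 3/3 normal; order 40: 1/1 normal.
Total normal subgroups: 9.

9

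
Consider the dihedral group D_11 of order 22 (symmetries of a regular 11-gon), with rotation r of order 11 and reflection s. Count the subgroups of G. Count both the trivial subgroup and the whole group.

14

|G| = 22, so by Lagrange every subgroup order divides 22. Divisors: 1, 2, 11, 22.
Subgroups by order — order 1: 1; order 2: 11; order 11: 1; order 22: 1.
Total: 1 + 11 + 1 + 1 = 14.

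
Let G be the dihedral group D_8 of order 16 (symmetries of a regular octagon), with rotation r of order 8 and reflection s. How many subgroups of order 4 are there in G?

|G| = 16 and 4 | 16, so subgroups of order 4 are possible by Lagrange.
The subgroups of order 4 are: {e, r^2, r^4, r^6}; {e, r^4, r^2s, r^6s}; {e, r^4, r^3s, r^7s}; {e, r^4, s, r^4s}; … (5 in all).
So G has 5 subgroups of order 4.

5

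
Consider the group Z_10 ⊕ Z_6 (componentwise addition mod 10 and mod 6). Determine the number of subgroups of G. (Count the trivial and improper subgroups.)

|G| = 60, so by Lagrange every subgroup order divides 60. Divisors: 1, 2, 3, 4, 5, 6, 10, 12, 15, 20, 30, 60.
Subgroups by order — order 1: 1; order 2: 3; order 3: 1; order 4: 1; order 5: 1; order 6: 3; order 10: 3; order 12: 1; order 15: 1; order 20: 1; order 30: 3; order 60: 1.
Total: 1 + 3 + 1 + 1 + 1 + 3 + 3 + 1 + 1 + 1 + 3 + 1 = 20.

20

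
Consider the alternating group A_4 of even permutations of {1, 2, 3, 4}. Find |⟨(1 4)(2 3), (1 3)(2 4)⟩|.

4

|⟨(1 4)(2 3)⟩| = 2 and |⟨(1 3)(2 4)⟩| = 2, so |H| is a multiple of lcm(2, 2) = 2 and divides |G| = 12.
Closing under the operation: H = {e, (1 2)(3 4), (1 3)(2 4), (1 4)(2 3)}, so |H| = 4.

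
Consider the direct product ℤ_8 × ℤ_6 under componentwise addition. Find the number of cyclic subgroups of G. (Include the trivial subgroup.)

Group the elements of G by the cyclic subgroup they generate; each cyclic subgroup of order d accounts for φ(d) elements.
Cyclic subgroups by order — order 1: 1; order 2: 3; order 3: 1; order 4: 2; order 6: 3; order 8: 2; order 12: 2; order 24: 2.
Total: 16.

16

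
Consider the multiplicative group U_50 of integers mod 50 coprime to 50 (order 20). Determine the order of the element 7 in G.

4

Compute successive powers of 7 mod 50: 7, 49, 43, 1; 7^4 ≡ 1 (mod 50).
So |⟨7⟩| = 4.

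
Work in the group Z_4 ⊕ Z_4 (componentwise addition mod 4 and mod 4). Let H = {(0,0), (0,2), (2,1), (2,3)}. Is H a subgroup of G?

Yes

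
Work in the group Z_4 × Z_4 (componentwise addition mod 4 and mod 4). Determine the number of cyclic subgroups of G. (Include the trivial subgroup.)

A cyclic subgroup of order d is generated by each of its φ(d) elements of order d, so the cyclic subgroups of order d number (#elements of order d)/φ(d).
Cyclic subgroups by order — order 1: 1; order 2: 3; order 4: 6.
Total: 10.

10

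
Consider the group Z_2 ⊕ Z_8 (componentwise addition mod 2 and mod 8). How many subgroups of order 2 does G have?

3

|G| = 16 and 2 | 16, so subgroups of order 2 are possible by Lagrange.
The subgroups of order 2 are: {(0,0), (0,4)}; {(0,0), (1,0)}; {(0,0), (1,4)}.
So G has 3 subgroups of order 2.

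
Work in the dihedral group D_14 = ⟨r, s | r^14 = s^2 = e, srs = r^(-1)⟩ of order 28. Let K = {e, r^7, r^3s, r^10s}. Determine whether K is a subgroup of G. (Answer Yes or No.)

Yes

|K| = 4 divides |G| = 28, consistent with Lagrange.
K contains the identity, every element's inverse is in K, and K is closed under ·: it is a subgroup.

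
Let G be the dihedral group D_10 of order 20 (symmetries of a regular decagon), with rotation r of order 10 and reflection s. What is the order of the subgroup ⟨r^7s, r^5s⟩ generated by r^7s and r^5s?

10

|⟨r^7s⟩| = 2 and |⟨r^5s⟩| = 2, so |H| is a multiple of lcm(2, 2) = 2 and divides |G| = 20.
Closing under the operation: H = {e, r^2, r^4, r^6, r^8, rs, r^3s, r^5s, r^7s, r^9s}, so |H| = 10.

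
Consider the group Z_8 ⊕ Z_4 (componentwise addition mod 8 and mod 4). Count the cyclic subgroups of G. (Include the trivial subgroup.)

Group the elements of G by the cyclic subgroup they generate; each cyclic subgroup of order d accounts for φ(d) elements.
Cyclic subgroups by order — order 1: 1; order 2: 3; order 4: 6; order 8: 4.
Total: 14.

14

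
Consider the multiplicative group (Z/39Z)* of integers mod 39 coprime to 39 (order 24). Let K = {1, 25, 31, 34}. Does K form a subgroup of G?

Yes

|K| = 4 divides |G| = 24, consistent with Lagrange.
K contains the identity, every element's inverse is in K, and K is closed under ·: it is a subgroup.
In fact K = ⟨34⟩.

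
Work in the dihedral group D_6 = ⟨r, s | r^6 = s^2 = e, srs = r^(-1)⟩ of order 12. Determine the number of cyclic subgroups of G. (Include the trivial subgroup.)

Group the elements of G by the cyclic subgroup they generate; each cyclic subgroup of order d accounts for φ(d) elements.
Cyclic subgroups by order — order 1: 1; order 2: 7; order 3: 1; order 6: 1.
Total: 10.

10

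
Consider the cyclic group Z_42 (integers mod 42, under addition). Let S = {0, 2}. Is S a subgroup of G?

2 ∈ S but its inverse 40 ∉ S, so S is not a subgroup.

No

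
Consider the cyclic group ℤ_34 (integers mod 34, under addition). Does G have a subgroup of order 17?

17 | 34. A subgroup of order 17 is {0, 2, 4, 6, 8, 10, 12, 14, 16, 18, 20, 22, 24, 26, 28, 30, 32}.

Yes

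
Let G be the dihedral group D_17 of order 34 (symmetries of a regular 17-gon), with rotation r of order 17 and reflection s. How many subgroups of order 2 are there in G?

|G| = 34 and 2 | 34, so subgroups of order 2 are possible by Lagrange.
The subgroups of order 2 are: {e, r^10s}; {e, r^11s}; {e, r^12s}; {e, r^13s}; … (17 in all).
So G has 17 subgroups of order 2.

17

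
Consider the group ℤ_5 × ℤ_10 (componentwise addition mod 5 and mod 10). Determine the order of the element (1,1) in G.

10

The order of (1,1) in Z_5 × Z_10 is lcm(ord(1) in Z_5, ord(1) in Z_10).
ord(1) = 5 and ord(1) = 10, so |⟨(1,1)⟩| = lcm(5, 10) = 10.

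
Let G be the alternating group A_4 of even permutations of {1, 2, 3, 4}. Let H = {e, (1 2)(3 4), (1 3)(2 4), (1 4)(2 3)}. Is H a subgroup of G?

|H| = 4 divides |G| = 12, consistent with Lagrange.
H contains the identity, every element's inverse is in H, and H is closed under ∘: it is a subgroup.

Yes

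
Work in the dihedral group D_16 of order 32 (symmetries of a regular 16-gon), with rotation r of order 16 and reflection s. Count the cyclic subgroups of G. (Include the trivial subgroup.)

21

A cyclic subgroup of order d is generated by each of its φ(d) elements of order d, so the cyclic subgroups of order d number (#elements of order d)/φ(d).
Cyclic subgroups by order — order 1: 1; order 2: 17; order 4: 1; order 8: 1; order 16: 1.
Total: 21.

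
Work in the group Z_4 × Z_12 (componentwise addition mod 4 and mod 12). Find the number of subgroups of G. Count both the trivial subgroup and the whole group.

|G| = 48, so by Lagrange every subgroup order divides 48. Divisors: 1, 2, 3, 4, 6, 8, 12, 16, 24, 48.
Subgroups by order — order 1: 1; order 2: 3; order 3: 1; order 4: 7; order 6: 3; order 8: 3; order 12: 7; order 16: 1; order 24: 3; order 48: 1.
Total: 1 + 3 + 1 + 7 + 3 + 3 + 7 + 1 + 3 + 1 = 30.

30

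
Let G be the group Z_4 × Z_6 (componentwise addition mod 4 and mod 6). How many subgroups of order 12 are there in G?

3

|G| = 24 and 12 | 24, so subgroups of order 12 are possible by Lagrange.
The subgroups of order 12 are: {(0,0), (0,1), (0,2), (0,3), (0,4), (0,5), (2,0), (2,1), (2,2), (2,3), (2,4), (2,5)}; {(0,0), (0,2), (0,4), (1,0), (1,2), (1,4), (2,0), (2,2), (2,4), (3,0), (3,2), (3,4)}; {(0,0), (0,2), (0,4), (1,1), (1,3), (1,5), (2,0), (2,2), (2,4), (3,1), (3,3), (3,5)}.
So G has 3 subgroups of order 12.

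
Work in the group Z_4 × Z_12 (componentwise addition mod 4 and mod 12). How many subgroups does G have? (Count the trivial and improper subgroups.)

30

|G| = 48, so by Lagrange every subgroup order divides 48. Divisors: 1, 2, 3, 4, 6, 8, 12, 16, 24, 48.
Subgroups by order — order 1: 1; order 2: 3; order 3: 1; order 4: 7; order 6: 3; order 8: 3; order 12: 7; order 16: 1; order 24: 3; order 48: 1.
Total: 1 + 3 + 1 + 7 + 3 + 3 + 7 + 1 + 3 + 1 = 30.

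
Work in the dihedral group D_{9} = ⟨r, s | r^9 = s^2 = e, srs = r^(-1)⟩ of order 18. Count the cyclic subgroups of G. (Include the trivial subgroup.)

Group the elements of G by the cyclic subgroup they generate; each cyclic subgroup of order d accounts for φ(d) elements.
Cyclic subgroups by order — order 1: 1; order 2: 9; order 3: 1; order 9: 1.
Total: 12.

12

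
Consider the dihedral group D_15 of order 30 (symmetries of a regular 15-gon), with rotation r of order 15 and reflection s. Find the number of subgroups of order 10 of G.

|G| = 30 and 10 | 30, so subgroups of order 10 are possible by Lagrange.
The subgroups of order 10 are: {e, r^3, r^6, r^9, r^12, rs, r^4s, r^7s, r^10s, r^13s}; {e, r^3, r^6, r^9, r^12, r^2s, r^5s, r^8s, r^11s, r^14s}; {e, r^3, r^6, r^9, r^12, s, r^3s, r^6s, r^9s, r^12s}.
So G has 3 subgroups of order 10.

3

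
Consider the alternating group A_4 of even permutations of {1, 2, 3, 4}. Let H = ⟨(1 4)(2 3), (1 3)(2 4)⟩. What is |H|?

4

|⟨(1 4)(2 3)⟩| = 2 and |⟨(1 3)(2 4)⟩| = 2, so |H| is a multiple of lcm(2, 2) = 2 and divides |G| = 12.
Closing under the operation: H = {e, (1 2)(3 4), (1 3)(2 4), (1 4)(2 3)}, so |H| = 4.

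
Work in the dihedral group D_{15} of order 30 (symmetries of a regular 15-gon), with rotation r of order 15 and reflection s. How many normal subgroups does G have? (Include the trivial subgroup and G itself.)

5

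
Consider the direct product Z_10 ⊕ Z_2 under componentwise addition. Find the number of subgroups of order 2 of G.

3

|G| = 20 and 2 | 20, so subgroups of order 2 are possible by Lagrange.
The subgroups of order 2 are: {(0,0), (0,1)}; {(0,0), (5,0)}; {(0,0), (5,1)}.
So G has 3 subgroups of order 2.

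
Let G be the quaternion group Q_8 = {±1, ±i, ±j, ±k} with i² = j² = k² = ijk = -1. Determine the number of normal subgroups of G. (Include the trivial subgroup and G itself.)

6

G has 6 subgroups. Checking conjugation-invariance by order — order 1: 1/1 normal; order 2: 1/1 normal; order 4: 3/3 normal; order 8: 1/1 normal.
Total normal subgroups: 6.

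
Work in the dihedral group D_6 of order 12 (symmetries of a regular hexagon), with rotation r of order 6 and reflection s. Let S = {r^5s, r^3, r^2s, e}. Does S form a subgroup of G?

Yes

|S| = 4 divides |G| = 12, consistent with Lagrange.
S contains the identity, every element's inverse is in S, and S is closed under ·: it is a subgroup.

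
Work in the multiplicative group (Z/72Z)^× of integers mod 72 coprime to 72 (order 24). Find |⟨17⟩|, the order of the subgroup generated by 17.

Compute successive powers of 17 mod 72: 17, 1; 17^2 ≡ 1 (mod 72).
So |⟨17⟩| = 2.

2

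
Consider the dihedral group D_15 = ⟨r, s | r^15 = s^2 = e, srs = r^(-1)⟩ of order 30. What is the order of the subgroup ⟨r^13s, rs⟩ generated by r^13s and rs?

10

|⟨r^13s⟩| = 2 and |⟨rs⟩| = 2, so |H| is a multiple of lcm(2, 2) = 2 and divides |G| = 30.
Closing under the operation: H = {e, r^3, r^6, r^9, r^12, rs, r^4s, r^7s, r^10s, r^13s}, so |H| = 10.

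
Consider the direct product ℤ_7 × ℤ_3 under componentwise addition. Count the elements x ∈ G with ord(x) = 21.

An element (a,b) has order lcm(ord(a), ord(b)); count pairs with lcm equal to 21.
Enumerating gives 12 such elements.

12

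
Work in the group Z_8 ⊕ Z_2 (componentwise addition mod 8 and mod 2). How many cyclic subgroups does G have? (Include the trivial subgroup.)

Each element a generates a cyclic subgroup ⟨a⟩; distinct elements may generate the same one (a cyclic group of order d has φ(d) generators).
Cyclic subgroups by order — order 1: 1; order 2: 3; order 4: 2; order 8: 2.
Total: 8.

8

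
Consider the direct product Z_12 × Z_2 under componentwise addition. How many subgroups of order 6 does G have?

|G| = 24 and 6 | 24, so subgroups of order 6 are possible by Lagrange.
The subgroups of order 6 are: {(0,0), (0,1), (4,0), (4,1), (8,0), (8,1)}; {(0,0), (2,0), (4,0), (6,0), (8,0), (10,0)}; {(0,0), (2,1), (4,0), (6,1), (8,0), (10,1)}.
So G has 3 subgroups of order 6.

3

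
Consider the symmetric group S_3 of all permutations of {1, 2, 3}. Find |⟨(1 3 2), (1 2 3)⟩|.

|⟨(1 3 2)⟩| = 3 and |⟨(1 2 3)⟩| = 3, so |H| is a multiple of lcm(3, 3) = 3 and divides |G| = 6.
Closing under the operation: H = {e, (1 2 3), (1 3 2)}, so |H| = 3.

3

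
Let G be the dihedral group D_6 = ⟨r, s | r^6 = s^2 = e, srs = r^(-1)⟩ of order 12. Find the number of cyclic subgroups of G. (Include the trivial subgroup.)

Each element a generates a cyclic subgroup ⟨a⟩; distinct elements may generate the same one (a cyclic group of order d has φ(d) generators).
Cyclic subgroups by order — order 1: 1; order 2: 7; order 3: 1; order 6: 1.
Total: 10.

10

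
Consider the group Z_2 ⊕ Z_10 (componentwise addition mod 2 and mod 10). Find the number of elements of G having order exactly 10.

12

An element (a,b) has order lcm(ord(a), ord(b)); count pairs with lcm equal to 10.
Enumerating gives 12 such elements.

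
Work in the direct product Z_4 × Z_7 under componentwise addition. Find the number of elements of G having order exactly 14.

6

An element (a,b) has order lcm(ord(a), ord(b)); count pairs with lcm equal to 14.
Enumerating gives 6 such elements.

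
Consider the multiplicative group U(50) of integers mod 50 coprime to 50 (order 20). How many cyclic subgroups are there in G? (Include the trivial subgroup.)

6

A cyclic subgroup of order d is generated by each of its φ(d) elements of order d, so the cyclic subgroups of order d number (#elements of order d)/φ(d).
Cyclic subgroups by order — order 1: 1; order 2: 1; order 4: 1; order 5: 1; order 10: 1; order 20: 1.
Total: 6.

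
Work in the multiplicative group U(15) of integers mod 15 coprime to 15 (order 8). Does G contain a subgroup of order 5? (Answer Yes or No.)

No

5 does not divide |G| = 8, so by Lagrange no subgroup of order 5 exists.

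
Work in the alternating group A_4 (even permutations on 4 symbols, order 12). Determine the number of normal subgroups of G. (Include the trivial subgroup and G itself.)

3

G has 10 subgroups. Checking conjugation-invariance by order — order 1: 1/1 normal; order 2: 0/3 normal; order 3: 0/4 normal; order 4: 1/1 normal; order 12: 1/1 normal.
Total normal subgroups: 3.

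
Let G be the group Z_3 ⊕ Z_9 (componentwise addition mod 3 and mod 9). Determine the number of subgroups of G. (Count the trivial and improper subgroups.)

|G| = 27, so by Lagrange every subgroup order divides 27. Divisors: 1, 3, 9, 27.
Subgroups by order — order 1: 1; order 3: 4; order 9: 4; order 27: 1.
Total: 1 + 4 + 4 + 1 = 10.

10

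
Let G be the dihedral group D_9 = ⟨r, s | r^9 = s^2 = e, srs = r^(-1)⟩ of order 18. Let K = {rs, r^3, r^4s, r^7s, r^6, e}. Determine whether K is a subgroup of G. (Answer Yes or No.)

Yes

|K| = 6 divides |G| = 18, consistent with Lagrange.
K contains the identity, every element's inverse is in K, and K is closed under ·: it is a subgroup.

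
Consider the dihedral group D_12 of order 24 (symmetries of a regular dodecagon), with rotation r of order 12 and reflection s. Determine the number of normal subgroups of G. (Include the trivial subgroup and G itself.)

G has 34 subgroups. Checking conjugation-invariance by order — order 1: 1/1 normal; order 2: 1/13 normal; order 3: 1/1 normal; order 4: 1/7 normal; order 6: 1/5 normal; order 8: 0/3 normal; order 12: 3/3 normal; order 24: 1/1 normal.
Total normal subgroups: 9.

9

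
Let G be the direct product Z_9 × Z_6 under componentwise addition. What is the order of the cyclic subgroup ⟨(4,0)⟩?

The order of (4,0) in Z_9 × Z_6 is lcm(ord(4) in Z_9, ord(0) in Z_6).
ord(4) = 9 and ord(0) = 1, so |⟨(4,0)⟩| = lcm(9, 1) = 9.

9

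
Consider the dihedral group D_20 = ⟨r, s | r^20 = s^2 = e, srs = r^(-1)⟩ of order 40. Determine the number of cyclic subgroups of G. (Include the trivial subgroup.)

26

Group the elements of G by the cyclic subgroup they generate; each cyclic subgroup of order d accounts for φ(d) elements.
Cyclic subgroups by order — order 1: 1; order 2: 21; order 4: 1; order 5: 1; order 10: 1; order 20: 1.
Total: 26.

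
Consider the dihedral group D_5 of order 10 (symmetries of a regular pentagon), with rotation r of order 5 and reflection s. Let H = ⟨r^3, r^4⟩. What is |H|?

|⟨r^3⟩| = 5 and |⟨r^4⟩| = 5, so |H| is a multiple of lcm(5, 5) = 5 and divides |G| = 10.
Closing under the operation: H = {e, r, r^2, r^3, r^4}, so |H| = 5.

5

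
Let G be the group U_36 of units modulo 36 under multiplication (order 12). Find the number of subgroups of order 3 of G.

1

|G| = 12 and 3 | 12, so subgroups of order 3 are possible by Lagrange.
The subgroups of order 3 are: {1, 13, 25}.
So G has 1 subgroup of order 3.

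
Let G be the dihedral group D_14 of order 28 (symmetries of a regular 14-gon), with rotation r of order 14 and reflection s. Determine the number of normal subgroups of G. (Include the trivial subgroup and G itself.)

7

G has 28 subgroups. Checking conjugation-invariance by order — order 1: 1/1 normal; order 2: 1/15 normal; order 4: 0/7 normal; order 7: 1/1 normal; order 14: 3/3 normal; order 28: 1/1 normal.
Total normal subgroups: 7.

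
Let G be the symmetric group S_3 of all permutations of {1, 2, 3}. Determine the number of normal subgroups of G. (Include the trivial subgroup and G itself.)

G has 6 subgroups. Checking conjugation-invariance by order — order 1: 1/1 normal; order 2: 0/3 normal; order 3: 1/1 normal; order 6: 1/1 normal.
Total normal subgroups: 3.

3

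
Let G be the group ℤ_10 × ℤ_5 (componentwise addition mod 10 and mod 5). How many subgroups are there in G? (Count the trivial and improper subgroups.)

|G| = 50, so by Lagrange every subgroup order divides 50. Divisors: 1, 2, 5, 10, 25, 50.
Subgroups by order — order 1: 1; order 2: 1; order 5: 6; order 10: 6; order 25: 1; order 50: 1.
Total: 1 + 1 + 6 + 6 + 1 + 1 = 16.

16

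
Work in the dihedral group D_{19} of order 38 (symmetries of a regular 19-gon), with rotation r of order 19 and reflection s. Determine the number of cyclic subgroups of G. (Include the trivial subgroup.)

Each element a generates a cyclic subgroup ⟨a⟩; distinct elements may generate the same one (a cyclic group of order d has φ(d) generators).
Cyclic subgroups by order — order 1: 1; order 2: 19; order 19: 1.
Total: 21.

21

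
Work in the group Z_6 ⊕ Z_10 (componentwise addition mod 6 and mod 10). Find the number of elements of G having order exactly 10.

12

An element (a,b) has order lcm(ord(a), ord(b)); count pairs with lcm equal to 10.
Enumerating gives 12 such elements.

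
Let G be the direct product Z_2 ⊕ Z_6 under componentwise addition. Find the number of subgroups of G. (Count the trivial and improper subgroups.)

|G| = 12, so by Lagrange every subgroup order divides 12. Divisors: 1, 2, 3, 4, 6, 12.
Subgroups by order — order 1: 1; order 2: 3; order 3: 1; order 4: 1; order 6: 3; order 12: 1.
Total: 1 + 3 + 1 + 1 + 3 + 1 = 10.

10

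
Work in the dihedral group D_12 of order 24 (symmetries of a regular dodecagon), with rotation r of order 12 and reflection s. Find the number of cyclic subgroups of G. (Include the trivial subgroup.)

18

A cyclic subgroup of order d is generated by each of its φ(d) elements of order d, so the cyclic subgroups of order d number (#elements of order d)/φ(d).
Cyclic subgroups by order — order 1: 1; order 2: 13; order 3: 1; order 4: 1; order 6: 1; order 12: 1.
Total: 18.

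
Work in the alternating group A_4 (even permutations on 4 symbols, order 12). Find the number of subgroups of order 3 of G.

4

|G| = 12 and 3 | 12, so subgroups of order 3 are possible by Lagrange.
The subgroups of order 3 are: {e, (1 2 3), (1 3 2)}; {e, (1 2 4), (1 4 2)}; {e, (1 3 4), (1 4 3)}; {e, (2 3 4), (2 4 3)}.
So G has 4 subgroups of order 3.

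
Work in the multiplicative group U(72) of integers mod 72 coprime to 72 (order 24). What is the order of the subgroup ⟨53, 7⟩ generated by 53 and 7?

12

|⟨53⟩| = 2 and |⟨7⟩| = 6, so |H| is a multiple of lcm(2, 6) = 6 and divides |G| = 24.
Closing under the operation: H = {1, 5, 7, 11, 25, 29, 31, 35, 49, 53, 55, 59}, so |H| = 12.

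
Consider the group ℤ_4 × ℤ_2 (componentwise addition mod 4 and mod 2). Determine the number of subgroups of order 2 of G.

3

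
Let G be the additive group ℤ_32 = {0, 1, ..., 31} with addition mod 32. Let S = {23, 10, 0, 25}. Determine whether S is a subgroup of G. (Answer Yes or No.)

25 ∈ S but its inverse 7 ∉ S, so S is not a subgroup.

No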